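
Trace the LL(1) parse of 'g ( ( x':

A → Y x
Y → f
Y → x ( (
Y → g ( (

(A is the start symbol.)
Stack is shown with the top on the left.

Stack      Input      Action
----------------------------
A $        g ( ( x $  output A → Y x
Y x $      g ( ( x $  output Y → g ( (
g ( ( x $  g ( ( x $  match 'g'
( ( x $    ( ( x $    match '('
( x $      ( x $      match '('
x $        x $        match 'x'
$          $          accept

The string is accepted.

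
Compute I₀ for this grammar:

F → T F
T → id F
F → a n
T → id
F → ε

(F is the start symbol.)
First, augment the grammar with F' → F
I₀ = CLOSURE({ [F' → . F] }):
  [F' → . F] has the dot before F: add [F → . T F], [F → . a n], [F → .]
  [F → . T F] has the dot before T: add [T → . id F], [T → . id]
No further items can be added.

I₀ = { [F → . T F], [F → . a n], [F → .], [F' → . F], [T → . id F], [T → . id] }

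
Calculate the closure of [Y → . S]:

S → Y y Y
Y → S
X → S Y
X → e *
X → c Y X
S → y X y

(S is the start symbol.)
To compute CLOSURE, for each item [A → α.Bβ] where B is a non-terminal, add [B → .γ] for all productions B → γ; repeat for the newly added items until nothing changes.

Start with: [Y → . S]
  [Y → . S] has the dot before S: add [S → . Y y Y], [S → . y X y]
  [S → . Y y Y] has the dot before Y: all Y-items already present
No further items can be added.

CLOSURE = { [S → . Y y Y], [S → . y X y], [Y → . S] }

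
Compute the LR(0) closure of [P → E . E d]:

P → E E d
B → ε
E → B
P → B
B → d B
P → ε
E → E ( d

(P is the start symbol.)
{ [B → . d B], [B → .], [E → . B], [E → . E ( d], [P → E . E d] }

To compute CLOSURE, for each item [A → α.Bβ] where B is a non-terminal, add [B → .γ] for all productions B → γ; repeat for the newly added items until nothing changes.

Start with: [P → E . E d]
  [P → E . E d] has the dot before E: add [E → . B], [E → . E ( d]
  [E → . B] has the dot before B: add [B → .], [B → . d B]
No further items can be added.

CLOSURE = { [B → . d B], [B → .], [E → . B], [E → . E ( d], [P → E . E d] }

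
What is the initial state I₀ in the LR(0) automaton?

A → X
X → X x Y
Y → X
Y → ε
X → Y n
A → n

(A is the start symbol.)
First, augment the grammar with A' → A
I₀ = CLOSURE({ [A' → . A] }):
  [A' → . A] has the dot before A: add [A → . X], [A → . n]
  [A → . X] has the dot before X: add [X → . X x Y], [X → . Y n]
  [X → . Y n] has the dot before Y: add [Y → . X], [Y → .]
No further items can be added.

I₀ = { [A → . X], [A → . n], [A' → . A], [X → . X x Y], [X → . Y n], [Y → . X], [Y → .] }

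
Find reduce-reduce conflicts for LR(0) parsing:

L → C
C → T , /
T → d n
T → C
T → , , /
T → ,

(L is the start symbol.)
Augment with L' → L and build the canonical LR(0) collection (I0 = CLOSURE({[L' → . L]}), then GOTO on every symbol after a dot until no new states appear). It has 11 states:
  I0: { [C → . T , /], [L → . C], [L' → . L], [T → . , , /], [T → . ,], [T → . C], [T → . d n] }  — shift
  I1: { [T → , . , /], [T → , .] }  — shift, reduce
  I2: { [L → C .], [T → C .] }  — 2 reduces
  I3: { [L' → L .] }  — accept
  I4: { [C → T . , /] }  — shift
  I5: { [T → d . n] }  — shift
  I6: { [T → d n .] }  — reduce
  I7: { [C → T , . /] }  — shift
  I8: { [C → T , / .] }  — reduce
  I9: { [T → , , . /] }  — shift
  I10: { [T → , , / .] }  — reduce

I2 contains complete items [L → C .], [T → C .] — reduce-reduce conflict.

Answer: Yes — I2: [L → C .] vs [T → C .]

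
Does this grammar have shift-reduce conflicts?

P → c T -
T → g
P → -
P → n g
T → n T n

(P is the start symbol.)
No shift-reduce conflicts

Augment with P' → P and build the canonical LR(0) collection (I0 = CLOSURE({[P' → . P]}), then GOTO on every symbol after a dot until no new states appear). It has 12 states:
  I0: { [P → . -], [P → . c T -], [P → . n g], [P' → . P] }  — shift
  I1: { [P → - .] }  — reduce
  I2: { [P' → P .] }  — accept
  I3: { [P → c . T -], [T → . g], [T → . n T n] }  — shift
  I4: { [P → n . g] }  — shift
  I5: { [P → n g .] }  — reduce
  I6: { [P → c T . -] }  — shift
  I7: { [T → g .] }  — reduce
  I8: { [T → . g], [T → . n T n], [T → n . T n] }  — shift
  I9: { [T → n T . n] }  — shift
  I10: { [T → n T n .] }  — reduce
  I11: { [P → c T - .] }  — reduce

No state contains both a complete item and a shift item.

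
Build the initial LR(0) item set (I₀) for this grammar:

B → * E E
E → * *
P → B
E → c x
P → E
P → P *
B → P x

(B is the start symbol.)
First, augment the grammar with B' → B
I₀ = CLOSURE({ [B' → . B] }):
  [B' → . B] has the dot before B: add [B → . * E E], [B → . P x]
  [B → . P x] has the dot before P: add [P → . B], [P → . E], [P → . P *]
  [P → . E] has the dot before E: add [E → . * *], [E → . c x]
No further items can be added.

I₀ = { [B → . * E E], [B → . P x], [B' → . B], [E → . * *], [E → . c x], [P → . B], [P → . E], [P → . P *] }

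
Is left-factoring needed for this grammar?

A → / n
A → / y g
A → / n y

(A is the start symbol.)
Yes, A has productions with common prefix '/'

Left-factoring is needed when two productions for the same non-terminal
share a common prefix on the right-hand side.

Productions for A:
  A → / n
  A → / y g
  A → / n y

Found common prefix '/' in productions for A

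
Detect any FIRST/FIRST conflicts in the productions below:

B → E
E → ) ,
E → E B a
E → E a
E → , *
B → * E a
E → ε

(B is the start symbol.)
FIRST sets of the non-terminals at (or reachable through a nullable prefix from) the front of some alternative:
  FIRST(E) = { ')', '*', ',', 'a', ε }
  FIRST(B) = { ')', '*', ',', 'a', ε }

Productions for B:
  B → E: FIRST = { ')', '*', ',', 'a', ε }
  B → * E a: FIRST = { '*' }
Productions for E:
  E → ) ,: FIRST = { ')' }
  E → E B a: FIRST = { ')', '*', ',', 'a' }
  E → E a: FIRST = { ')', '*', ',', 'a' }
  E → , *: FIRST = { ',' }
  E → ε: FIRST = { ε }

Conflict for B: B → E and B → * E a
  Overlap: { '*' }
Conflict for E: E → ) , and E → E B a
  Overlap: { ')' }
Conflict for E: E → ) , and E → E a
  Overlap: { ')' }
Conflict for E: E → E B a and E → E a
  Overlap: { ')', '*', ',', 'a' }
Conflict for E: E → E B a and E → , *
  Overlap: { ',' }
Conflict for E: E → E a and E → , *
  Overlap: { ',' }

Answer: Yes. B → E / B → '*' E a on { '*' }; E → ')' ',' / E → E B a on { ')' }; E → ')' ',' / E → E a on { ')' }; E → E B a / E → E a on { ')', '*', ',', 'a' }; E → E B a / E → ',' '*' on { ',' }; E → E a / E → ',' '*' on { ',' }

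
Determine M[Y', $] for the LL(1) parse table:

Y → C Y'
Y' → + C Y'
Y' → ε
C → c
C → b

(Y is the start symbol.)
To find M[Y', $], we find productions for Y' where $ is in the predict set (PREDICT(N → α) = (FIRST(α) \ {ε}) ∪ (FOLLOW(N) if α ⇒* ε)).

Relevant sets:
  FOLLOW(Y') = { $ }

Y' → + C Y': PREDICT = { '+' }
Y' → ε: PREDICT = { $ }
  $ is in predict set, so this production goes in M[Y', $]

M[Y', $] = Y' → ε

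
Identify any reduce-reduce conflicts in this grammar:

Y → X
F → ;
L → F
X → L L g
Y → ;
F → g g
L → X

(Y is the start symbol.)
Yes — I1: [F → ; .] vs [Y → ; .]; I4: [L → X .] vs [Y → X .]

Augment with Y' → Y and build the canonical LR(0) collection (I0 = CLOSURE({[Y' → . Y]}), then GOTO on every symbol after a dot until no new states appear). It has 12 states:
  I0: { [F → . ;], [F → . g g], [L → . F], [L → . X], [X → . L L g], [Y → . ;], [Y → . X], [Y' → . Y] }  — shift
  I1: { [F → ; .], [Y → ; .] }  — 2 reduces
  I2: { [L → F .] }  — reduce
  I3: { [F → . ;], [F → . g g], [L → . F], [L → . X], [X → . L L g], [X → L . L g] }  — shift
  I4: { [L → X .], [Y → X .] }  — 2 reduces
  I5: { [Y' → Y .] }  — accept
  I6: { [F → g . g] }  — shift
  I7: { [F → g g .] }  — reduce
  I8: { [F → ; .] }  — reduce
  I9: { [F → . ;], [F → . g g], [L → . F], [L → . X], [X → . L L g], [X → L . L g], [X → L L . g] }  — shift
  I10: { [L → X .] }  — reduce
  I11: { [F → g . g], [X → L L g .] }  — shift, reduce

I1 contains complete items [F → ; .], [Y → ; .] — reduce-reduce conflict.
I4 contains complete items [L → X .], [Y → X .] — reduce-reduce conflict.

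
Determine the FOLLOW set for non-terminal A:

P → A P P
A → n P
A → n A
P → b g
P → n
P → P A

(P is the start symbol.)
In P → A P P: A is followed by P P, add FIRST(P P) \ {ε} = { 'b', 'n' }
In A → n A: A is at the end; this adds FOLLOW(A) to itself — nothing new
In P → P A: A is at the end, add FOLLOW(P)

The FOLLOW sets referred to above (computed the same way, to a fixed point):
  FOLLOW(P) = { $, 'b', 'n' }

Taking the union: FOLLOW(A) = { $, 'b', 'n' }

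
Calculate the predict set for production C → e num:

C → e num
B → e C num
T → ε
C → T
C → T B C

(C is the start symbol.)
PREDICT(C → e num) = (FIRST(RHS) \ {ε}) ∪ (FOLLOW(C) if ε ∈ FIRST(RHS), i.e. RHS ⇒* ε)
FIRST(e num) = { 'e' }
ε ∉ FIRST(e num), so FOLLOW(C) is not added.
PREDICT(C → e num) = { 'e' }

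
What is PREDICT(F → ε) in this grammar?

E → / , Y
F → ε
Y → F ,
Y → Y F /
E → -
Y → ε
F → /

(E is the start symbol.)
{ ',', '/' }

PREDICT(F → ε) = (FIRST(RHS) \ {ε}) ∪ (FOLLOW(F) if ε ∈ FIRST(RHS), i.e. RHS ⇒* ε)
The right-hand side is ε (FIRST(ε) = { ε }), so the predict set is FOLLOW(F) = { ',', '/' }
PREDICT(F → ε) = { ',', '/' }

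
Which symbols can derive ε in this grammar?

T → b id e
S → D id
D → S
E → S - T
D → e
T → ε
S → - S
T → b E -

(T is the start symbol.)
{ 'T' }

ε-productions: T → ε
So T is immediately nullable.
No further non-terminal can be added: every production for the remaining non-terminals contains a terminal or a non-nullable non-terminal.
Nullable = { 'T' }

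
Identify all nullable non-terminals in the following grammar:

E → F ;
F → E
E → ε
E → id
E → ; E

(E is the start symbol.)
A non-terminal is nullable if it can derive ε (the empty string): either it has an ε-production, or it has a production whose right-hand side consists entirely of nullable non-terminals.

ε-productions: E → ε
So E is immediately nullable.
F → E: every symbol on the right is nullable, so F is nullable too.
Every non-terminal is now nullable.
Nullable = { 'E', 'F' }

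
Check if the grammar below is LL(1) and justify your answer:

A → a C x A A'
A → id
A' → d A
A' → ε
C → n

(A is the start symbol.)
No. Predict set conflict for A': { 'd' }

A grammar is LL(1) if for each non-terminal N with multiple productions, the predict sets of those productions are pairwise disjoint, where PREDICT(N → α) = (FIRST(α) \ {ε}) ∪ (FOLLOW(N) if α ⇒* ε).

Relevant sets:
  FOLLOW(A') = { $, 'd' }

For A:
  PREDICT(A → a C x A A') = { 'a' }
  PREDICT(A → id) = { 'id' }
For A':
  PREDICT(A' → d A) = { 'd' }
  PREDICT(A' → ε) = { $, 'd' }
C has a single production, so nothing to check there.

Conflict found: Predict set conflict for A': { 'd' }
The grammar is NOT LL(1).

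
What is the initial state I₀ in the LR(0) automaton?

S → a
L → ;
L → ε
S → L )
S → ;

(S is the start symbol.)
First, augment the grammar with S' → S
I₀ = CLOSURE({ [S' → . S] }):
  [S' → . S] has the dot before S: add [S → . a], [S → . L )], [S → . ;]
  [S → . L )] has the dot before L: add [L → . ;], [L → .]
No further items can be added.

I₀ = { [L → . ;], [L → .], [S → . ;], [S → . L )], [S → . a], [S' → . S] }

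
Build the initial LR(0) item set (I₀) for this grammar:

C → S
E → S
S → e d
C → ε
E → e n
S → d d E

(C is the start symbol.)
First, augment the grammar with C' → C
I₀ = CLOSURE({ [C' → . C] }):
  [C' → . C] has the dot before C: add [C → . S], [C → .]
  [C → . S] has the dot before S: add [S → . e d], [S → . d d E]
No further items can be added.

I₀ = { [C → . S], [C → .], [C' → . C], [S → . d d E], [S → . e d] }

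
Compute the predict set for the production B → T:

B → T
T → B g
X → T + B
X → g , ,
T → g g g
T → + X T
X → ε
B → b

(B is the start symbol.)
{ '+', 'b', 'g' }

PREDICT(B → T) = (FIRST(RHS) \ {ε}) ∪ (FOLLOW(B) if ε ∈ FIRST(RHS), i.e. RHS ⇒* ε)
FIRST(T) = { '+', 'b', 'g' }
FIRST(T) = { '+', 'b', 'g' }
ε ∉ FIRST(T), so FOLLOW(B) is not added.
PREDICT(B → T) = { '+', 'b', 'g' }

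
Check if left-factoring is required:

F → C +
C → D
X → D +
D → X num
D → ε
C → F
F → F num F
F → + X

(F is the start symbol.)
Left-factoring is needed when two productions for the same non-terminal
share a common prefix on the right-hand side.

Productions for F:
  F → C +
  F → F num F
  F → + X
Productions for C:
  C → D
  C → F
Productions for D:
  D → X num
  D → ε

No common prefixes found.

Answer: No, left-factoring is not needed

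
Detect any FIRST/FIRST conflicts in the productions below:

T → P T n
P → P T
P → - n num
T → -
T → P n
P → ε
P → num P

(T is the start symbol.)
FIRST sets of the non-terminals at (or reachable through a nullable prefix from) the front of some alternative:
  FIRST(P) = { '-', 'n', 'num', ε }
  FIRST(T) = { '-', 'n', 'num' }

Productions for T:
  T → P T n: FIRST = { '-', 'n', 'num' }
  T → -: FIRST = { '-' }
  T → P n: FIRST = { '-', 'n', 'num' }
Productions for P:
  P → P T: FIRST = { '-', 'n', 'num' }
  P → - n num: FIRST = { '-' }
  P → ε: FIRST = { ε }
  P → num P: FIRST = { 'num' }

Conflict for T: T → P T n and T → -
  Overlap: { '-' }
Conflict for T: T → P T n and T → P n
  Overlap: { '-', 'n', 'num' }
Conflict for T: T → - and T → P n
  Overlap: { '-' }
Conflict for P: P → P T and P → - n num
  Overlap: { '-' }
Conflict for P: P → P T and P → num P
  Overlap: { 'num' }

Answer: Yes. T → P T n / T → '-' on { '-' }; T → P T n / T → P n on { '-', 'n', 'num' }; T → '-' / T → P n on { '-' }; P → P T / P → '-' n num on { '-' }; P → P T / P → num P on { 'num' }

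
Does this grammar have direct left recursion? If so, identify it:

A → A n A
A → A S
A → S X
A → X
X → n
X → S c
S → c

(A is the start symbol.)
Direct left recursion occurs when N → N α for some non-terminal N (the right-hand side begins with the left-hand side itself).

A → A n A: LEFT RECURSIVE (starts with A)
A → A S: LEFT RECURSIVE (starts with A)
A → S X: starts with S
A → X: starts with X
X → n: starts with n
X → S c: starts with S
S → c: starts with c

The grammar has direct left recursion on: A.

Answer: Yes, A is left-recursive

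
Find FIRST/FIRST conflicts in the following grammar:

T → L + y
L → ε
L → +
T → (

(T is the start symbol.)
A FIRST/FIRST conflict occurs when two productions N → α and N → β for the same non-terminal have FIRST(α) ∩ FIRST(β) ≠ ∅ (with ε ∈ FIRST of a nullable right-hand side, so two nullable alternatives also conflict).

FIRST sets of the non-terminals at (or reachable through a nullable prefix from) the front of some alternative:
  FIRST(L) = { '+', ε }

Productions for T:
  T → L + y: FIRST = { '+' }
  T → (: FIRST = { '(' }
Productions for L:
  L → ε: FIRST = { ε }
  L → +: FIRST = { '+' }

All alternatives of each non-terminal have pairwise disjoint FIRST sets.

Answer: No FIRST/FIRST conflicts.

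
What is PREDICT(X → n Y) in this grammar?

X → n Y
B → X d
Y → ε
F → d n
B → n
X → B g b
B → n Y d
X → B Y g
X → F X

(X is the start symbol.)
{ 'n' }

PREDICT(X → n Y) = (FIRST(RHS) \ {ε}) ∪ (FOLLOW(X) if ε ∈ FIRST(RHS), i.e. RHS ⇒* ε)
FIRST(n Y) = { 'n' }
ε ∉ FIRST(n Y), so FOLLOW(X) is not added.
PREDICT(X → n Y) = { 'n' }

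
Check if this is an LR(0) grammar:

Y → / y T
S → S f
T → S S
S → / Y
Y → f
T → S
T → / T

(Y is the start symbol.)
No. Shift-reduce conflict between [T → S .] and [S → . / Y]

A grammar is LR(0) if no state in the canonical LR(0) collection has:
  - both a shift item (dot before a terminal) and a complete item (shift-reduce conflict), or
  - two or more complete items (reduce-reduce conflict; the accept item [Y' → Y .] counts as a complete item here).

Augment with Y' → Y and build the canonical LR(0) collection (I0 = CLOSURE({[Y' → . Y]}), then GOTO on every symbol after a dot until no new states appear). It has 14 states:
  I0: { [Y → . / y T], [Y → . f], [Y' → . Y] }  — shift
  I1: { [Y → / . y T] }  — shift
  I2: { [Y' → Y .] }  — accept
  I3: { [Y → f .] }  — reduce
  I4: { [S → . / Y], [S → . S f], [T → . / T], [T → . S S], [T → . S], [Y → / y . T] }  — shift
  I5: { [S → . / Y], [S → . S f], [S → / . Y], [T → . / T], [T → . S S], [T → . S], [T → / . T], [Y → . / y T], [Y → . f] }  — shift
  I6: { [S → . / Y], [S → . S f], [S → S . f], [T → S . S], [T → S .] }  — shift, reduce
  I7: { [Y → / y T .] }  — reduce
  I8: { [S → / . Y], [Y → . / y T], [Y → . f] }  — shift
  I9: { [S → S . f], [T → S S .] }  — shift, reduce
  I10: { [S → S f .] }  — reduce
  I11: { [S → / Y .] }  — reduce
  I12: { [S → . / Y], [S → . S f], [S → / . Y], [T → . / T], [T → . S S], [T → . S], [T → / . T], [Y → . / y T], [Y → . f], [Y → / . y T] }  — shift
  I13: { [T → / T .] }  — reduce

Conflict in state I6:
  Shift-reduce conflict between [T → S .] and [S → . / Y]
So the grammar is NOT LR(0).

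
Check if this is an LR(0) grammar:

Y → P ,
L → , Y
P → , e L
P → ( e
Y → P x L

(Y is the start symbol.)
Yes, the grammar is LR(0)

A grammar is LR(0) if no state in the canonical LR(0) collection has:
  - both a shift item (dot before a terminal) and a complete item (shift-reduce conflict), or
  - two or more complete items (reduce-reduce conflict; the accept item [Y' → Y .] counts as a complete item here).

Augment with Y' → Y and build the canonical LR(0) collection (I0 = CLOSURE({[Y' → . Y]}), then GOTO on every symbol after a dot until no new states appear). It has 13 states:
  I0: { [P → . ( e], [P → . , e L], [Y → . P ,], [Y → . P x L], [Y' → . Y] }  — shift
  I1: { [P → ( . e] }  — shift
  I2: { [P → , . e L] }  — shift
  I3: { [Y → P . ,], [Y → P . x L] }  — shift
  I4: { [Y' → Y .] }  — accept
  I5: { [Y → P , .] }  — reduce
  I6: { [L → . , Y], [Y → P x . L] }  — shift
  I7: { [L → , . Y], [P → . ( e], [P → . , e L], [Y → . P ,], [Y → . P x L] }  — shift
  I8: { [Y → P x L .] }  — reduce
  I9: { [L → , Y .] }  — reduce
  I10: { [L → . , Y], [P → , e . L] }  — shift
  I11: { [P → , e L .] }  — reduce
  I12: { [P → ( e .] }  — reduce

Every state is either a pure shift/goto state or contains exactly one complete item and nothing to shift — no conflicts. The grammar is LR(0).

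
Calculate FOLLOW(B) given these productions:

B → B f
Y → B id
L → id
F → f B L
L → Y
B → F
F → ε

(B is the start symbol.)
{ $, 'f', 'id' }

B is the start symbol, so $ ∈ FOLLOW(B).
In B → B f: B is followed by f, add FIRST(f) \ {ε} = { 'f' }
In Y → B id: B is followed by id, add FIRST(id) \ {ε} = { 'id' }
In F → f B L: B is followed by L, add FIRST(L) \ {ε} = { 'f', 'id' }

Taking the union: FOLLOW(B) = { $, 'f', 'id' }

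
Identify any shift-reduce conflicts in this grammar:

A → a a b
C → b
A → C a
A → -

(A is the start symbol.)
No shift-reduce conflicts

A shift-reduce conflict occurs when an LR(0) state has both:
  - a complete (reduce) item [A → α .] (dot at the end), and
  - a shift item [B → β . c γ] (dot before a terminal).

Augment with A' → A and build the canonical LR(0) collection (I0 = CLOSURE({[A' → . A]}), then GOTO on every symbol after a dot until no new states appear). It has 9 states:
  I0: { [A → . -], [A → . C a], [A → . a a b], [A' → . A], [C → . b] }  — shift
  I1: { [A → - .] }  — reduce
  I2: { [A' → A .] }  — accept
  I3: { [A → C . a] }  — shift
  I4: { [A → a . a b] }  — shift
  I5: { [C → b .] }  — reduce
  I6: { [A → a a . b] }  — shift
  I7: { [A → a a b .] }  — reduce
  I8: { [A → C a .] }  — reduce

No state contains both a complete item and a shift item.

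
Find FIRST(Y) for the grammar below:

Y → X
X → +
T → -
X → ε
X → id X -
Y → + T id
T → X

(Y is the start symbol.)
{ '+', 'id', ε }

To compute FIRST(Y), examine every production with Y on the left-hand side, reading each right-hand side left to right until a non-nullable symbol is reached.

FIRST sets of the other non-terminals involved (by the same procedure, iterated to a fixed point):
  FIRST(X) = { '+', 'id', ε }

From Y → X:
  - X is a non-terminal: add FIRST(X) \ {ε} = { '+', 'id' }
    X is nullable and nothing follows, so the whole right-hand side can vanish: ε ∈ FIRST(Y)
From Y → + T id:
  - '+' is a terminal: add '+' and stop

Collecting: FIRST(Y) = { '+', 'id', ε }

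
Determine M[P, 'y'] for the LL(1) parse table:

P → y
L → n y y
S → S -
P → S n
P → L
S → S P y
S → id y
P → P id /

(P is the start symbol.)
To find M[P, 'y'], we find productions for P where 'y' is in the predict set (PREDICT(N → α) = (FIRST(α) \ {ε}) ∪ (FOLLOW(N) if α ⇒* ε)).

Relevant sets:
  FIRST(S) = { 'id' }
  FIRST(L) = { 'n' }
  FIRST(P) = { 'id', 'n', 'y' }

P → y: PREDICT = { 'y' }
  'y' is in predict set, so this production goes in M[P, 'y']
P → S n: PREDICT = { 'id' }
P → L: PREDICT = { 'n' }
P → P id /: PREDICT = { 'id', 'n', 'y' }
  'y' is in predict set, so this production goes in M[P, 'y']

M[P, 'y'] = P → y, P → P id /  (a multiply-defined cell — the grammar is not LL(1))

Answer: P → y, P → P id /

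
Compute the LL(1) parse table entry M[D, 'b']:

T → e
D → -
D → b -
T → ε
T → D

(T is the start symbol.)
To find M[D, 'b'], we find productions for D where 'b' is in the predict set (PREDICT(N → α) = (FIRST(α) \ {ε}) ∪ (FOLLOW(N) if α ⇒* ε)).

D → -: PREDICT = { '-' }
D → b -: PREDICT = { 'b' }
  'b' is in predict set, so this production goes in M[D, 'b']

M[D, 'b'] = D → b -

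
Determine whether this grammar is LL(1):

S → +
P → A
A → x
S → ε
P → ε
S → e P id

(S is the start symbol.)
Yes, the grammar is LL(1).

A grammar is LL(1) if for each non-terminal N with multiple productions, the predict sets of those productions are pairwise disjoint, where PREDICT(N → α) = (FIRST(α) \ {ε}) ∪ (FOLLOW(N) if α ⇒* ε).

Relevant sets:
  FIRST(A) = { 'x' }
  FOLLOW(S) = { $ }
  FOLLOW(P) = { 'id' }

For S:
  PREDICT(S → '+') = { '+' }
  PREDICT(S → ε) = { $ }
  PREDICT(S → e P id) = { 'e' }
For P:
  PREDICT(P → A) = { 'x' }
  PREDICT(P → ε) = { 'id' }
A has a single production, so nothing to check there.

All predict sets are disjoint. The grammar IS LL(1).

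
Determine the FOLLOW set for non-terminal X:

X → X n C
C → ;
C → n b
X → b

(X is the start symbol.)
X is the start symbol, so $ ∈ FOLLOW(X).
In X → X n C: X is followed by n C, add FIRST(n C) \ {ε} = { 'n' }

Taking the union: FOLLOW(X) = { $, 'n' }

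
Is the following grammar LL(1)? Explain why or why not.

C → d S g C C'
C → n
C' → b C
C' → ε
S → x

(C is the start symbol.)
No. Predict set conflict for C': { 'b' }

Relevant sets:
  FOLLOW(C') = { $, 'b' }

For C:
  PREDICT(C → d S g C C') = { 'd' }
  PREDICT(C → n) = { 'n' }
For C':
  PREDICT(C' → b C) = { 'b' }
  PREDICT(C' → ε) = { $, 'b' }
S has a single production, so nothing to check there.

Conflict found: Predict set conflict for C': { 'b' }
The grammar is NOT LL(1).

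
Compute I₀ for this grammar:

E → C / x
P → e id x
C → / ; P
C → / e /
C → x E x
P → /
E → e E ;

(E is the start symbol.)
First, augment the grammar with E' → E
I₀ = CLOSURE({ [E' → . E] }):
  [E' → . E] has the dot before E: add [E → . C / x], [E → . e E ;]
  [E → . C / x] has the dot before C: add [C → . / ; P], [C → . / e /], [C → . x E x]
No further items can be added.

I₀ = { [C → . / ; P], [C → . / e /], [C → . x E x], [E → . C / x], [E → . e E ;], [E' → . E] }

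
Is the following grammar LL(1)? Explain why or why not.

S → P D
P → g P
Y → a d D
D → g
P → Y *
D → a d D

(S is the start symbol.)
Yes, the grammar is LL(1).

Relevant sets:
  FIRST(Y) = { 'a' }

For P:
  PREDICT(P → g P) = { 'g' }
  PREDICT(P → Y '*') = { 'a' }
For D:
  PREDICT(D → g) = { 'g' }
  PREDICT(D → a d D) = { 'a' }
S, Y have a single production, so nothing to check there.

All predict sets are disjoint. The grammar IS LL(1).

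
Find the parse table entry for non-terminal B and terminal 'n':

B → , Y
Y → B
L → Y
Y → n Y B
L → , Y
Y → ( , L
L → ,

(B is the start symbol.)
Empty (error entry)

To find M[B, 'n'], we find productions for B where 'n' is in the predict set (PREDICT(N → α) = (FIRST(α) \ {ε}) ∪ (FOLLOW(N) if α ⇒* ε)).

B → , Y: PREDICT = { ',' }

M[B, 'n'] is empty (no production applies)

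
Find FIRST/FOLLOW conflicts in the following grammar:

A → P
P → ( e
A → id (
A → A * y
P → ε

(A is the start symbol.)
Yes. A → A '*' y with FOLLOW(A) on { '*' }

Nullable non-terminals: A, P.
FIRST sets used below: FIRST(P) = { '(', ε }, FIRST(A) = { '(', '*', 'id', ε }

A: nullable alternative(s) A → P; FOLLOW(A) = { $, '*' }
  A → P: FIRST \ {ε} = { '(' } — this is the only nullable alternative, skip
  A → id (: FIRST \ {ε} = { 'id' } — disjoint from FOLLOW(A)
  A → A * y: FIRST \ {ε} = { '(', '*', 'id' } — overlaps FOLLOW(A) on { '*' }: CONFLICT

P: nullable alternative(s) P → ε; FOLLOW(P) = { $, '*' }
  P → ( e: FIRST \ {ε} = { '(' } — disjoint from FOLLOW(P)
  P → ε: FIRST \ {ε} = { } — this is the only nullable alternative, skip

So the grammar has 1 FIRST/FOLLOW conflict (marked CONFLICT above).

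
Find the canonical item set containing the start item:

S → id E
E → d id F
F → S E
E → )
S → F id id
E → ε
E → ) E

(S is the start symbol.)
{ [F → . S E], [S → . F id id], [S → . id E], [S' → . S] }

First, augment the grammar with S' → S
I₀ = CLOSURE({ [S' → . S] }):
  [S' → . S] has the dot before S: add [S → . id E], [S → . F id id]
  [S → . F id id] has the dot before F: add [F → . S E]
No further items can be added.

I₀ = { [F → . S E], [S → . F id id], [S → . id E], [S' → . S] }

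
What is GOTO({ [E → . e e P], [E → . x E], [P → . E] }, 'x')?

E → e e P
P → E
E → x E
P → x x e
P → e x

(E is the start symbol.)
GOTO(I, 'x') = CLOSURE({ [A → αX.β] : [A → α.Xβ] ∈ I, X = 'x' })

Items with dot before 'x', with the dot advanced:
  [E → . x E] → [E → x . E]
Closure of the advanced items:
  [E → x . E] has the dot before E: add [E → . e e P], [E → . x E]

GOTO = { [E → . e e P], [E → . x E], [E → x . E] }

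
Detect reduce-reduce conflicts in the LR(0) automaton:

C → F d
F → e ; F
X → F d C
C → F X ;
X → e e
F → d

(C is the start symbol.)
A reduce-reduce conflict occurs when an LR(0) state has two complete items [A → α .] and [B → β .] — both call for a reduction, and with no lookahead the parser cannot choose between them.

Augment with C' → C and build the canonical LR(0) collection (I0 = CLOSURE({[C' → . C]}), then GOTO on every symbol after a dot until no new states appear). It has 15 states:
  I0: { [C → . F X ;], [C → . F d], [C' → . C], [F → . d], [F → . e ; F] }  — shift
  I1: { [C' → C .] }  — accept
  I2: { [C → F . X ;], [C → F . d], [F → . d], [F → . e ; F], [X → . F d C], [X → . e e] }  — shift
  I3: { [F → d .] }  — reduce
  I4: { [F → e . ; F] }  — shift
  I5: { [F → . d], [F → . e ; F], [F → e ; . F] }  — shift
  I6: { [F → e ; F .] }  — reduce
  I7: { [X → F . d C] }  — shift
  I8: { [C → F X . ;] }  — shift
  I9: { [C → F d .], [F → d .] }  — 2 reduces
  I10: { [F → e . ; F], [X → e . e] }  — shift
  I11: { [X → e e .] }  — reduce
  I12: { [C → F X ; .] }  — reduce
  I13: { [C → . F X ;], [C → . F d], [F → . d], [F → . e ; F], [X → F d . C] }  — shift
  I14: { [X → F d C .] }  — reduce

I9 contains complete items [C → F d .], [F → d .] — reduce-reduce conflict.

Answer: Yes — I9: [C → F d .] vs [F → d .]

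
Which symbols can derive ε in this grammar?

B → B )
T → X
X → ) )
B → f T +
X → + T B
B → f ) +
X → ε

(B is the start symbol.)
ε-productions: X → ε
So X is immediately nullable.
T → X: every symbol on the right is nullable, so T is nullable too.
No further non-terminal can be added: every production for the remaining non-terminals contains a terminal or a non-nullable non-terminal.
Nullable = { 'T', 'X' }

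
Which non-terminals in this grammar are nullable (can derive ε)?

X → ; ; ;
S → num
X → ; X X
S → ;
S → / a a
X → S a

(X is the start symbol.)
None

There are no ε-productions, so no non-terminal can derive ε.
No non-terminals are nullable.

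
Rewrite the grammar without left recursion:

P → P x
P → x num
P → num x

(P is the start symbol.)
P is directly left-recursive. The standard transformation for
  A → A α₁ | ... | A α_m | β₁ | ... | β_n
is
  A  → β₁ A' | ... | β_n A'
  A' → α₁ A' | ... | α_m A' | ε

P → x num becomes P → x num P'
P → num x becomes P → num x P'
P → P x becomes P' → x P'
Add P' → ε

Resulting grammar:
P → x num P'
P → num x P'
P' → x P'
P' → ε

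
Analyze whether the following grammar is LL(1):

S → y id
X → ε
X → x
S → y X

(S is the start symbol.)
A grammar is LL(1) if for each non-terminal N with multiple productions, the predict sets of those productions are pairwise disjoint, where PREDICT(N → α) = (FIRST(α) \ {ε}) ∪ (FOLLOW(N) if α ⇒* ε).

Relevant sets:
  FOLLOW(X) = { $ }

For S:
  PREDICT(S → y id) = { 'y' }
  PREDICT(S → y X) = { 'y' }
For X:
  PREDICT(X → ε) = { $ }
  PREDICT(X → x) = { 'x' }

Conflict found: Predict set conflict for S: { 'y' }
The grammar is NOT LL(1).

Answer: No. Predict set conflict for S: { 'y' }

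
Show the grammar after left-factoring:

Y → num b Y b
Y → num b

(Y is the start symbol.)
Left-factoring transforms A → αβ₁ | αβ₂ into A → αA' and A' → β₁ | β₂
(α is the longest common prefix among the alternatives). Repeat until
no nonterminal has two alternatives with a common prefix.

Round 1: Y has alternatives sharing prefix 'num b'. Introduce Y': Y → num b Y'
  Add: Y' → Y b
  Add: Y' → ε

No remaining common prefixes — done.

Resulting grammar:
Y → num b Y'
Y' → Y b
Y' → ε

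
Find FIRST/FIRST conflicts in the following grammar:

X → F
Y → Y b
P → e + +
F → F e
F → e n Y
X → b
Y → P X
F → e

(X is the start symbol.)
Yes. Y → Y b / Y → P X on { 'e' }; F → F e / F → e n Y on { 'e' }; F → F e / F → e on { 'e' }; F → e n Y / F → e on { 'e' }

A FIRST/FIRST conflict occurs when two productions N → α and N → β for the same non-terminal have FIRST(α) ∩ FIRST(β) ≠ ∅ (with ε ∈ FIRST of a nullable right-hand side, so two nullable alternatives also conflict).

FIRST sets of the non-terminals at (or reachable through a nullable prefix from) the front of some alternative:
  FIRST(F) = { 'e' }
  FIRST(Y) = { 'e' }
  FIRST(P) = { 'e' }

Productions for X:
  X → F: FIRST = { 'e' }
  X → b: FIRST = { 'b' }
Productions for Y:
  Y → Y b: FIRST = { 'e' }
  Y → P X: FIRST = { 'e' }
Productions for F:
  F → F e: FIRST = { 'e' }
  F → e n Y: FIRST = { 'e' }
  F → e: FIRST = { 'e' }
P has only one production, so no FIRST/FIRST conflict is possible there.

Conflict for Y: Y → Y b and Y → P X
  Overlap: { 'e' }
Conflict for F: F → F e and F → e n Y
  Overlap: { 'e' }
Conflict for F: F → F e and F → e
  Overlap: { 'e' }
Conflict for F: F → e n Y and F → e
  Overlap: { 'e' }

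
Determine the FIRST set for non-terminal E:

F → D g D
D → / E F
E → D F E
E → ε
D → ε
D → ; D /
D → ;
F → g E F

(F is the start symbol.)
{ '/', ';', 'g', ε }

FIRST sets of the other non-terminals involved (by the same procedure, iterated to a fixed point):
  FIRST(D) = { '/', ';', ε }
  FIRST(F) = { '/', ';', 'g' }

From E → D F E:
  - D is a non-terminal: add FIRST(D) \ {ε} = { '/', ';' }
    D is nullable, so continue to the next symbol
  - F is a non-terminal: add FIRST(F) \ {ε} = { '/', ';', 'g' }
    F is not nullable, so stop
From E → ε:
  - ε-production, so ε ∈ FIRST(E)

Collecting: FIRST(E) = { '/', ';', 'g', ε }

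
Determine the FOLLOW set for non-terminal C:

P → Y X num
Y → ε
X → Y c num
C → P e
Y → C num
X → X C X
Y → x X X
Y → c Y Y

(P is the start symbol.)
{ 'c', 'num', 'x' }

In Y → C num: C is followed by num, add FIRST(num) \ {ε} = { 'num' }
In X → X C X: C is followed by X, add FIRST(X) \ {ε} = { 'c', 'x' }

Taking the union: FOLLOW(C) = { 'c', 'num', 'x' }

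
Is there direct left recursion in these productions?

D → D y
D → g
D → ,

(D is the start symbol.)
Direct left recursion occurs when N → N α for some non-terminal N (the right-hand side begins with the left-hand side itself).

D → D y: LEFT RECURSIVE (starts with D)
D → g: starts with g
D → ,: starts with ','

The grammar has direct left recursion on: D.

Answer: Yes, D is left-recursive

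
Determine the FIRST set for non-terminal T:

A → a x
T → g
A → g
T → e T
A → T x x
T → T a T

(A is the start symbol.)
From T → g:
  - g is a terminal: add 'g' and stop
From T → e T:
  - e is a terminal: add 'e' and stop
From T → T a T:
  - T is the symbol being defined: contributes nothing new
    T is not nullable, so stop

Collecting: FIRST(T) = { 'e', 'g' }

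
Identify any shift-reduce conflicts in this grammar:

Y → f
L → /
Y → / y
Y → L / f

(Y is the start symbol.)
Yes — I1: [L → / .] vs [Y → / . y]

A shift-reduce conflict occurs when an LR(0) state has both:
  - a complete (reduce) item [A → α .] (dot at the end), and
  - a shift item [B → β . c γ] (dot before a terminal).

Augment with Y' → Y and build the canonical LR(0) collection (I0 = CLOSURE({[Y' → . Y]}), then GOTO on every symbol after a dot until no new states appear). It has 8 states:
  I0: { [L → . /], [Y → . / y], [Y → . L / f], [Y → . f], [Y' → . Y] }  — shift
  I1: { [L → / .], [Y → / . y] }  — shift, reduce
  I2: { [Y → L . / f] }  — shift
  I3: { [Y' → Y .] }  — accept
  I4: { [Y → f .] }  — reduce
  I5: { [Y → L / . f] }  — shift
  I6: { [Y → L / f .] }  — reduce
  I7: { [Y → / y .] }  — reduce

I1 contains reduce item [L → / .] and shift item [Y → / . y] — shift-reduce conflict.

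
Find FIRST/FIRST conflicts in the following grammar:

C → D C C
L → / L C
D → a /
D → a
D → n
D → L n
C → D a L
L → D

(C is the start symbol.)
A FIRST/FIRST conflict occurs when two productions N → α and N → β for the same non-terminal have FIRST(α) ∩ FIRST(β) ≠ ∅ (with ε ∈ FIRST of a nullable right-hand side, so two nullable alternatives also conflict).

FIRST sets of the non-terminals at (or reachable through a nullable prefix from) the front of some alternative:
  FIRST(D) = { '/', 'a', 'n' }
  FIRST(L) = { '/', 'a', 'n' }

Productions for C:
  C → D C C: FIRST = { '/', 'a', 'n' }
  C → D a L: FIRST = { '/', 'a', 'n' }
Productions for L:
  L → / L C: FIRST = { '/' }
  L → D: FIRST = { '/', 'a', 'n' }
Productions for D:
  D → a /: FIRST = { 'a' }
  D → a: FIRST = { 'a' }
  D → n: FIRST = { 'n' }
  D → L n: FIRST = { '/', 'a', 'n' }

Conflict for C: C → D C C and C → D a L
  Overlap: { '/', 'a', 'n' }
Conflict for L: L → / L C and L → D
  Overlap: { '/' }
Conflict for D: D → a / and D → a
  Overlap: { 'a' }
Conflict for D: D → a / and D → L n
  Overlap: { 'a' }
Conflict for D: D → a and D → L n
  Overlap: { 'a' }
Conflict for D: D → n and D → L n
  Overlap: { 'n' }

Answer: Yes. C → D C C / C → D a L on { '/', 'a', 'n' }; L → '/' L C / L → D on { '/' }; D → a '/' / D → a on { 'a' }; D → a '/' / D → L n on { 'a' }; D → a / D → L n on { 'a' }; D → n / D → L n on { 'n' }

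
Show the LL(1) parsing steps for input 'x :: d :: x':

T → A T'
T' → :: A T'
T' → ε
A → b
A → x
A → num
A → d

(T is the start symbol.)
LL(1) parsing maintains a stack (initially the start symbol over $) and the input. At each step: if the stack top is a terminal, match it against the current input token; if it is a non-terminal N, replace it with the RHS of M[N, lookahead] (the unique production whose predict set contains the lookahead).

Stack is shown with the top on the left.

Stack      Input          Action
--------------------------------
T $        x :: d :: x $  output T → A T'
A T' $     x :: d :: x $  output A → x
x T' $     x :: d :: x $  match 'x'
T' $       :: d :: x $    output T' → :: A T'
:: A T' $  :: d :: x $    match '::'
A T' $     d :: x $       output A → d
d T' $     d :: x $       match 'd'
T' $       :: x $         output T' → :: A T'
:: A T' $  :: x $         match '::'
A T' $     x $            output A → x
x T' $     x $            match 'x'
T' $       $              output T' → ε
$          $              accept

The string is accepted.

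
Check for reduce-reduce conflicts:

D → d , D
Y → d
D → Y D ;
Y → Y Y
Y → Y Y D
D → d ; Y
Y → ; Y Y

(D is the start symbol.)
Augment with D' → D and build the canonical LR(0) collection (I0 = CLOSURE({[D' → . D]}), then GOTO on every symbol after a dot until no new states appear). It has 18 states:
  I0: { [D → . Y D ;], [D → . d , D], [D → . d ; Y], [D' → . D], [Y → . ; Y Y], [Y → . Y Y D], [Y → . Y Y], [Y → . d] }  — shift
  I1: { [Y → . ; Y Y], [Y → . Y Y D], [Y → . Y Y], [Y → . d], [Y → ; . Y Y] }  — shift
  I2: { [D' → D .] }  — accept
  I3: { [D → . Y D ;], [D → . d , D], [D → . d ; Y], [D → Y . D ;], [Y → . ; Y Y], [Y → . Y Y D], [Y → . Y Y], [Y → . d], [Y → Y . Y D], [Y → Y . Y] }  — shift
  I4: { [D → d . , D], [D → d . ; Y], [Y → d .] }  — shift, reduce
  I5: { [D → . Y D ;], [D → . d , D], [D → . d ; Y], [D → d , . D], [Y → . ; Y Y], [Y → . Y Y D], [Y → . Y Y], [Y → . d] }  — shift
  I6: { [D → d ; . Y], [Y → . ; Y Y], [Y → . Y Y D], [Y → . Y Y], [Y → . d] }  — shift
  I7: { [D → d ; Y .], [Y → . ; Y Y], [Y → . Y Y D], [Y → . Y Y], [Y → . d], [Y → Y . Y D], [Y → Y . Y] }  — shift, reduce
  I8: { [Y → d .] }  — reduce
  I9: { [D → . Y D ;], [D → . d , D], [D → . d ; Y], [Y → . ; Y Y], [Y → . Y Y D], [Y → . Y Y], [Y → . d], [Y → Y . Y D], [Y → Y . Y], [Y → Y Y . D], [Y → Y Y .] }  — shift, reduce
  I10: { [Y → Y Y D .] }  — reduce
  I11: { [D → . Y D ;], [D → . d , D], [D → . d ; Y], [D → Y . D ;], [Y → . ; Y Y], [Y → . Y Y D], [Y → . Y Y], [Y → . d], [Y → Y . Y D], [Y → Y . Y], [Y → Y Y . D], [Y → Y Y .] }  — shift, reduce
  I12: { [D → Y D . ;], [Y → Y Y D .] }  — shift, reduce
  I13: { [D → Y D ; .] }  — reduce
  I14: { [D → d , D .] }  — reduce
  I15: { [D → Y D . ;] }  — shift
  I16: { [Y → . ; Y Y], [Y → . Y Y D], [Y → . Y Y], [Y → . d], [Y → ; Y . Y], [Y → Y . Y D], [Y → Y . Y] }  — shift
  I17: { [D → . Y D ;], [D → . d , D], [D → . d ; Y], [Y → . ; Y Y], [Y → . Y Y D], [Y → . Y Y], [Y → . d], [Y → ; Y Y .], [Y → Y . Y D], [Y → Y . Y], [Y → Y Y . D], [Y → Y Y .] }  — shift, 2 reduces

I17 contains complete items [Y → ; Y Y .], [Y → Y Y .] — reduce-reduce conflict.

Answer: Yes — I17: [Y → ; Y Y .] vs [Y → Y Y .]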